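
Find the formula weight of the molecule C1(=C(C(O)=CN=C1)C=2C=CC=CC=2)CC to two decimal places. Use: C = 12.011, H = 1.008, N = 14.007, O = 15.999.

Molecular formula: C13H13NO.
M = 13×12.011 + 13×1.008 + 1×14.007 + 1×15.999 = 199.25 g/mol.

199.25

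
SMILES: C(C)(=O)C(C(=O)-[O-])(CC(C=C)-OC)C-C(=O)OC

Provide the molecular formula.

C12H17O6-

Heavy atoms from the SMILES: 12 C, 6 O.
Implicit hydrogens by atom environment:
  5 × O: no H
  4 × C: no H
  3 × C: 3 H each → 9
  3 × C: 2 H each → 6
  2 × C: 1 H each → 2
  1 × O (charge -1): no H
  Total hydrogens = 17.
Net charge -1.
Molecular formula: C12H17O6-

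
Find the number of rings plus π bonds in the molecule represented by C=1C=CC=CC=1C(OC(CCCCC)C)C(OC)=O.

Molecular formula from the SMILES: C16H24O3.
DoU = (2C + 2 + N − H − X)/2 = (2·16 + 2 + 0 − 24 − 0)/2 = 10/2 = 5.
(Structurally: 1 ring(s) + 4 π bond(s) = 5.)

5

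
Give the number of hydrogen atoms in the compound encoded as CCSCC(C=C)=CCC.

16

Hydrogens are implicit in SMILES; fill each atom to its normal valence:
  4 × C: 2 H each → 8
  2 × C: 3 H each → 6
  2 × C: 1 H each → 2
  1 × C: no H
  1 × S: no H
  Total hydrogens = 16.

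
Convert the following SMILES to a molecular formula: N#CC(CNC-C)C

C6H12N2

Heavy atoms from the SMILES: 6 C, 2 N.
Implicit hydrogens by atom environment:
  2 × C: 3 H each → 6
  2 × C: 2 H each → 4
  1 × C: 1 H
  1 × C: no H
  1 × N: 1 H
  1 × N: no H
  Total hydrogens = 12.
Molecular formula: C6H12N2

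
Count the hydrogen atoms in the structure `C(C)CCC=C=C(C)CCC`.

Hydrogens are implicit in SMILES; fill each atom to its normal valence:
  5 × C: 2 H each → 10
  3 × C: 3 H each → 9
  2 × C: no H
  1 × C: 1 H
  Total hydrogens = 20.

20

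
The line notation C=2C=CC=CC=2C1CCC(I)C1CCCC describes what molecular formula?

Heavy atoms from the SMILES: 15 C, 1 I.
Implicit hydrogens by atom environment:
  5 × C: 2 H each → 10
  5 × C (aromatic): 1 H each → 5
  3 × C: 1 H each → 3
  1 × C: 3 H
  1 × C (aromatic): no H
  1 × I: no H
  Total hydrogens = 21.
Molecular formula: C15H21I

C15H21I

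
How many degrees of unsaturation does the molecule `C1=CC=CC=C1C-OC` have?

4

Molecular formula from the SMILES: C8H10O.
DoU = (2C + 2 + N − H − X)/2 = (2·8 + 2 + 0 − 10 − 0)/2 = 8/2 = 4.
(Structurally: 1 ring(s) + 3 π bond(s) = 4.)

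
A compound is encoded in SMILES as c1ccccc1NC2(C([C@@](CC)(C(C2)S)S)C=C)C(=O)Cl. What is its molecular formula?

Heavy atoms from the SMILES: 16 C, 1 Cl, 1 N, 1 O, 2 S.
Implicit hydrogens by atom environment:
  5 × C (aromatic): 1 H each → 5
  3 × C: 2 H each → 6
  3 × C: 1 H each → 3
  3 × C: no H
  2 × S: 1 H each → 2
  1 × C: 3 H
  1 × C (aromatic): no H
  1 × Cl: no H
  1 × N: 1 H
  1 × O: no H
  Total hydrogens = 20.
Molecular formula: C16H20ClNOS2

C16H20ClNOS2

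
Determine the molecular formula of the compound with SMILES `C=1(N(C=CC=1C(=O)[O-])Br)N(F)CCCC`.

C9H11BrFN2O2-

Heavy atoms from the SMILES: 1 Br, 9 C, 1 F, 2 N, 2 O.
Implicit hydrogens by atom environment:
  3 × C: 2 H each → 6
  2 × C (aromatic): 1 H each → 2
  2 × C (aromatic): no H
  1 × Br: no H
  1 × C: 3 H
  1 × C: no H
  1 × F: no H
  1 × N (aromatic): no H
  1 × N: no H
  1 × O: no H
  1 × O (charge -1): no H
  Total hydrogens = 11.
Net charge -1.
Molecular formula: C9H11BrFN2O2-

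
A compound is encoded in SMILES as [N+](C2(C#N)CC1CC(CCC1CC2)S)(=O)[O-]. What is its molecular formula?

C11H16N2O2S

Heavy atoms from the SMILES: 11 C, 2 N, 2 O, 1 S.
Implicit hydrogens by atom environment:
  6 × C: 2 H each → 12
  3 × C: 1 H each → 3
  2 × C: no H
  1 × N (charge +1): no H
  1 × N: no H
  1 × O: no H
  1 × O (charge -1): no H
  1 × S: 1 H
  Total hydrogens = 16.
Molecular formula: C11H16N2O2S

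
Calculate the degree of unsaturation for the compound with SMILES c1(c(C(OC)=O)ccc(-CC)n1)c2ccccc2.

Molecular formula from the SMILES: C15H15NO2.
DoU = (2C + 2 + N − H − X)/2 = (2·15 + 2 + 1 − 15 − 0)/2 = 18/2 = 9.
(Structurally: 2 ring(s) + 7 π bond(s) = 9.)

9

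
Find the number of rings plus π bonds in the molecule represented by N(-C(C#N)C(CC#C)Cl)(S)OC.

Molecular formula from the SMILES: C7H9ClN2OS.
DoU = (2C + 2 + N − H − X)/2 = (2·7 + 2 + 2 − 9 − 1)/2 = 8/2 = 4.
(Structurally: 0 ring(s) + 4 π bond(s) = 4.)

4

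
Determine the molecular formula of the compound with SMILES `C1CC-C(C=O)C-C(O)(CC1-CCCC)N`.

C13H25NO2

Heavy atoms from the SMILES: 13 C, 1 N, 2 O.
Implicit hydrogens by atom environment:
  8 × C: 2 H each → 16
  3 × C: 1 H each → 3
  1 × C: 3 H
  1 × C: no H
  1 × N: 2 H
  1 × O: 1 H
  1 × O: no H
  Total hydrogens = 25.
Molecular formula: C13H25NO2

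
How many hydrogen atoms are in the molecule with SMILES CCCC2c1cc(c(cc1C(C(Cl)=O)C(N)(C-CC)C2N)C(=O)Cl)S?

Hydrogens are implicit in SMILES; fill each atom to its normal valence:
  4 × C: 2 H each → 8
  4 × C (aromatic): no H
  3 × C: 1 H each → 3
  3 × C: no H
  2 × C: 3 H each → 6
  2 × C (aromatic): 1 H each → 2
  2 × Cl: no H
  2 × N: 2 H each → 4
  2 × O: no H
  1 × S: 1 H
  Total hydrogens = 24.

24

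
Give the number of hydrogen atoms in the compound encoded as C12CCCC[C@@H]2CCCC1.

Hydrogens are implicit in SMILES; fill each atom to its normal valence:
  8 × C: 2 H each → 16
  2 × C: 1 H each → 2
  Total hydrogens = 18.

18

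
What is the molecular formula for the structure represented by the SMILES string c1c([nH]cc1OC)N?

C5H8N2O

Heavy atoms from the SMILES: 5 C, 2 N, 1 O.
Implicit hydrogens by atom environment:
  2 × C (aromatic): 1 H each → 2
  2 × C (aromatic): no H
  1 × C: 3 H
  1 × N: 2 H
  1 × N (aromatic): 1 H
  1 × O: no H
  Total hydrogens = 8.
Molecular formula: C5H8N2O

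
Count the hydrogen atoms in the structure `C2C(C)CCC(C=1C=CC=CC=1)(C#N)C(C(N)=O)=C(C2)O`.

Hydrogens are implicit in SMILES; fill each atom to its normal valence:
  5 × C (aromatic): 1 H each → 5
  5 × C: no H
  4 × C: 2 H each → 8
  1 × C: 3 H
  1 × C: 1 H
  1 × C (aromatic): no H
  1 × N: 2 H
  1 × N: no H
  1 × O: 1 H
  1 × O: no H
  Total hydrogens = 20.

20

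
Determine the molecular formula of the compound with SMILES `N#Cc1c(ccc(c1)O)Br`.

Heavy atoms from the SMILES: 1 Br, 7 C, 1 N, 1 O.
Implicit hydrogens by atom environment:
  3 × C (aromatic): 1 H each → 3
  3 × C (aromatic): no H
  1 × Br: no H
  1 × C: no H
  1 × N: no H
  1 × O: 1 H
  Total hydrogens = 4.
Molecular formula: C7H4BrNO

C7H4BrNO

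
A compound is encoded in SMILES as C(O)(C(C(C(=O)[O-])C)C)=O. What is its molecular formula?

Heavy atoms from the SMILES: 6 C, 4 O.
Implicit hydrogens by atom environment:
  2 × C: 3 H each → 6
  2 × C: 1 H each → 2
  2 × C: no H
  2 × O: no H
  1 × O: 1 H
  1 × O (charge -1): no H
  Total hydrogens = 9.
Net charge -1.
Molecular formula: C6H9O4-

C6H9O4-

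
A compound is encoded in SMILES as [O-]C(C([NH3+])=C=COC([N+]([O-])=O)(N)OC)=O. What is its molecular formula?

C6H9N3O6

Heavy atoms from the SMILES: 6 C, 3 N, 6 O.
Implicit hydrogens by atom environment:
  4 × C: no H
  4 × O: no H
  2 × O (charge -1): no H
  1 × C: 3 H
  1 × C: 1 H
  1 × N (charge +1): 3 H
  1 × N: 2 H
  1 × N (charge +1): no H
  Total hydrogens = 9.
Molecular formula: C6H9N3O6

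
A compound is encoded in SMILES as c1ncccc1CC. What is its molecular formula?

C7H9N

Heavy atoms from the SMILES: 7 C, 1 N.
Implicit hydrogens by atom environment:
  4 × C (aromatic): 1 H each → 4
  1 × C: 3 H
  1 × C: 2 H
  1 × C (aromatic): no H
  1 × N (aromatic): no H
  Total hydrogens = 9.
Molecular formula: C7H9N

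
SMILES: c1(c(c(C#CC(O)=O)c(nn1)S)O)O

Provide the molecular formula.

Heavy atoms from the SMILES: 7 C, 2 N, 4 O, 1 S.
Implicit hydrogens by atom environment:
  4 × C (aromatic): no H
  3 × C: no H
  3 × O: 1 H each → 3
  2 × N (aromatic): no H
  1 × O: no H
  1 × S: 1 H
  Total hydrogens = 4.
Molecular formula: C7H4N2O4S

C7H4N2O4S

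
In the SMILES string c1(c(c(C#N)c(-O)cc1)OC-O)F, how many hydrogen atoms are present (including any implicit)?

Hydrogens are implicit in SMILES; fill each atom to its normal valence:
  4 × C (aromatic): no H
  2 × C (aromatic): 1 H each → 2
  2 × O: 1 H each → 2
  1 × C: 2 H
  1 × C: no H
  1 × F: no H
  1 × N: no H
  1 × O: no H
  Total hydrogens = 6.

6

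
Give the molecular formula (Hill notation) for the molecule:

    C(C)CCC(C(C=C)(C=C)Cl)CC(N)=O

Heavy atoms from the SMILES: 12 C, 1 Cl, 1 N, 1 O.
Implicit hydrogens by atom environment:
  6 × C: 2 H each → 12
  3 × C: 1 H each → 3
  2 × C: no H
  1 × C: 3 H
  1 × Cl: no H
  1 × N: 2 H
  1 × O: no H
  Total hydrogens = 20.
Molecular formula: C12H20ClNO

C12H20ClNO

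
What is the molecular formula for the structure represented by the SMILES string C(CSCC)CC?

Heavy atoms from the SMILES: 6 C, 1 S.
Implicit hydrogens by atom environment:
  4 × C: 2 H each → 8
  2 × C: 3 H each → 6
  1 × S: no H
  Total hydrogens = 14.
Molecular formula: C6H14S

C6H14S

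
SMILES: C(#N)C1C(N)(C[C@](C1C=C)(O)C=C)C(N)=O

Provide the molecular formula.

Heavy atoms from the SMILES: 11 C, 3 N, 2 O.
Implicit hydrogens by atom environment:
  4 × C: 1 H each → 4
  4 × C: no H
  3 × C: 2 H each → 6
  2 × N: 2 H each → 4
  1 × N: no H
  1 × O: 1 H
  1 × O: no H
  Total hydrogens = 15.
Molecular formula: C11H15N3O2

C11H15N3O2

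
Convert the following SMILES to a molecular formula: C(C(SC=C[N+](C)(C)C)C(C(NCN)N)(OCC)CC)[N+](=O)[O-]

Heavy atoms from the SMILES: 14 C, 5 N, 3 O, 1 S.
Implicit hydrogens by atom environment:
  5 × C: 3 H each → 15
  4 × C: 2 H each → 8
  4 × C: 1 H each → 4
  2 × N: 2 H each → 4
  2 × N (charge +1): no H
  2 × O: no H
  1 × C: no H
  1 × N: 1 H
  1 × O (charge -1): no H
  1 × S: no H
  Total hydrogens = 32.
Net charge +1.
Molecular formula: C14H32N5O3S+

C14H32N5O3S+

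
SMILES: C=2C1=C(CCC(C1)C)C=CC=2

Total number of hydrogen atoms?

Hydrogens are implicit in SMILES; fill each atom to its normal valence:
  4 × C (aromatic): 1 H each → 4
  3 × C: 2 H each → 6
  2 × C (aromatic): no H
  1 × C: 3 H
  1 × C: 1 H
  Total hydrogens = 14.

14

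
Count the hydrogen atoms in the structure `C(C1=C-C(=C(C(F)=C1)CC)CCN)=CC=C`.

Hydrogens are implicit in SMILES; fill each atom to its normal valence:
  4 × C: 2 H each → 8
  4 × C (aromatic): no H
  3 × C: 1 H each → 3
  2 × C (aromatic): 1 H each → 2
  1 × C: 3 H
  1 × F: no H
  1 × N: 2 H
  Total hydrogens = 18.

18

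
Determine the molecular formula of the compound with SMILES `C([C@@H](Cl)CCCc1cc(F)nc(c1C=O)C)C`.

C13H17ClFNO

Heavy atoms from the SMILES: 13 C, 1 Cl, 1 F, 1 N, 1 O.
Implicit hydrogens by atom environment:
  4 × C: 2 H each → 8
  4 × C (aromatic): no H
  2 × C: 3 H each → 6
  2 × C: 1 H each → 2
  1 × C (aromatic): 1 H
  1 × Cl: no H
  1 × F: no H
  1 × N (aromatic): no H
  1 × O: no H
  Total hydrogens = 17.
Molecular formula: C13H17ClFNO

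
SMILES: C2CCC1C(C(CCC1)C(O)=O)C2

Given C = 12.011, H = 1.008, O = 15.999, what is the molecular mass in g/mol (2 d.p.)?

182.26

Molecular formula: C11H18O2.
M = 11×12.011 + 18×1.008 + 2×15.999 = 182.26 g/mol.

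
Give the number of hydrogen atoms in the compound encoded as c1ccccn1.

Hydrogens are implicit in SMILES; fill each atom to its normal valence:
  5 × C (aromatic): 1 H each → 5
  1 × N (aromatic): no H
  Total hydrogens = 5.

5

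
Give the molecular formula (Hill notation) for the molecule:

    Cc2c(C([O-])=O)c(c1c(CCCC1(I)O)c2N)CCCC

Heavy atoms from the SMILES: 16 C, 1 I, 1 N, 3 O.
Implicit hydrogens by atom environment:
  6 × C: 2 H each → 12
  6 × C (aromatic): no H
  2 × C: 3 H each → 6
  2 × C: no H
  1 × I: no H
  1 × N: 2 H
  1 × O: 1 H
  1 × O: no H
  1 × O (charge -1): no H
  Total hydrogens = 21.
Net charge -1.
Molecular formula: C16H21INO3-

C16H21INO3-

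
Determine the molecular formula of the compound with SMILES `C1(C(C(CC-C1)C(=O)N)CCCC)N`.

Heavy atoms from the SMILES: 11 C, 2 N, 1 O.
Implicit hydrogens by atom environment:
  6 × C: 2 H each → 12
  3 × C: 1 H each → 3
  2 × N: 2 H each → 4
  1 × C: 3 H
  1 × C: no H
  1 × O: no H
  Total hydrogens = 22.
Molecular formula: C11H22N2O

C11H22N2O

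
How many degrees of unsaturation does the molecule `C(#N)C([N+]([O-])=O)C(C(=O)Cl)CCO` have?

Molecular formula from the SMILES: C6H7ClN2O4.
DoU = (2C + 2 + N − H − X)/2 = (2·6 + 2 + 2 − 7 − 1)/2 = 8/2 = 4.
(Structurally: 0 ring(s) + 4 π bond(s) = 4.)

4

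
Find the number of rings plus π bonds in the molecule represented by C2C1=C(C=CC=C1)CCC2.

5

Molecular formula from the SMILES: C10H12.
DoU = (2C + 2 + N − H − X)/2 = (2·10 + 2 + 0 − 12 − 0)/2 = 10/2 = 5.
(Structurally: 2 ring(s) + 3 π bond(s) = 5.)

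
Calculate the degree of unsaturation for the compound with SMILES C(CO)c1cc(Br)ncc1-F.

4

Molecular formula from the SMILES: C7H7BrFNO.
DoU = (2C + 2 + N − H − X)/2 = (2·7 + 2 + 1 − 7 − 2)/2 = 8/2 = 4.
(Structurally: 1 ring(s) + 3 π bond(s) = 4.)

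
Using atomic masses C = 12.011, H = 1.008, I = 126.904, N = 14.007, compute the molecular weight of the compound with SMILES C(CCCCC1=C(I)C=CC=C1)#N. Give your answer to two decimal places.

285.13

Molecular formula: C11H12IN.
M = 11×12.011 + 12×1.008 + 1×126.904 + 1×14.007 = 285.13 g/mol.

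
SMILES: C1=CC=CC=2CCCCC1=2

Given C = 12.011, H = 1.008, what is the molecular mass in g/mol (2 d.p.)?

Molecular formula: C10H12.
M = 10×12.011 + 12×1.008 = 132.21 g/mol.

132.21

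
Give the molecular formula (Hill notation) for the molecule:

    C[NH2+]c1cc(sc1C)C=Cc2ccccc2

Heavy atoms from the SMILES: 14 C, 1 N, 1 S.
Implicit hydrogens by atom environment:
  6 × C (aromatic): 1 H each → 6
  4 × C (aromatic): no H
  2 × C: 3 H each → 6
  2 × C: 1 H each → 2
  1 × N (charge +1): 2 H
  1 × S (aromatic): no H
  Total hydrogens = 16.
Net charge +1.
Molecular formula: C14H16NS+

C14H16NS+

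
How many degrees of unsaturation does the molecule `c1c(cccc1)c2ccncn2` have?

8

Molecular formula from the SMILES: C10H8N2.
DoU = (2C + 2 + N − H − X)/2 = (2·10 + 2 + 2 − 8 − 0)/2 = 16/2 = 8.
(Structurally: 2 ring(s) + 6 π bond(s) = 8.)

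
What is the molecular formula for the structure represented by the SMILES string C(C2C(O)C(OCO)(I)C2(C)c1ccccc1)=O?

C13H15IO4

Heavy atoms from the SMILES: 13 C, 1 I, 4 O.
Implicit hydrogens by atom environment:
  5 × C (aromatic): 1 H each → 5
  3 × C: 1 H each → 3
  2 × C: no H
  2 × O: 1 H each → 2
  2 × O: no H
  1 × C: 3 H
  1 × C: 2 H
  1 × C (aromatic): no H
  1 × I: no H
  Total hydrogens = 15.
Molecular formula: C13H15IO4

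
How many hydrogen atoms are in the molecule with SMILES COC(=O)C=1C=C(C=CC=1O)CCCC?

Hydrogens are implicit in SMILES; fill each atom to its normal valence:
  3 × C: 2 H each → 6
  3 × C (aromatic): 1 H each → 3
  3 × C (aromatic): no H
  2 × C: 3 H each → 6
  2 × O: no H
  1 × C: no H
  1 × O: 1 H
  Total hydrogens = 16.

16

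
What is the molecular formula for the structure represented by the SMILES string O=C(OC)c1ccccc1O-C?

Heavy atoms from the SMILES: 9 C, 3 O.
Implicit hydrogens by atom environment:
  4 × C (aromatic): 1 H each → 4
  3 × O: no H
  2 × C: 3 H each → 6
  2 × C (aromatic): no H
  1 × C: no H
  Total hydrogens = 10.
Molecular formula: C9H10O3

C9H10O3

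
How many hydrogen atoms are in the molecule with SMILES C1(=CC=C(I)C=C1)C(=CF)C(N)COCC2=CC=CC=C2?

17

Hydrogens are implicit in SMILES; fill each atom to its normal valence:
  9 × C (aromatic): 1 H each → 9
  3 × C (aromatic): no H
  2 × C: 2 H each → 4
  2 × C: 1 H each → 2
  1 × C: no H
  1 × F: no H
  1 × I: no H
  1 × N: 2 H
  1 × O: no H
  Total hydrogens = 17.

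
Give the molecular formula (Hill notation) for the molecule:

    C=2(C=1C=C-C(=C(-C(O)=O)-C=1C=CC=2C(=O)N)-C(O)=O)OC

Heavy atoms from the SMILES: 14 C, 1 N, 6 O.
Implicit hydrogens by atom environment:
  6 × C (aromatic): no H
  4 × C (aromatic): 1 H each → 4
  4 × O: no H
  3 × C: no H
  2 × O: 1 H each → 2
  1 × C: 3 H
  1 × N: 2 H
  Total hydrogens = 11.
Molecular formula: C14H11NO6

C14H11NO6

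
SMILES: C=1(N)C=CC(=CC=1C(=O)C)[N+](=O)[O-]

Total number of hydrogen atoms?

Hydrogens are implicit in SMILES; fill each atom to its normal valence:
  3 × C (aromatic): 1 H each → 3
  3 × C (aromatic): no H
  2 × O: no H
  1 × C: 3 H
  1 × C: no H
  1 × N: 2 H
  1 × N (charge +1): no H
  1 × O (charge -1): no H
  Total hydrogens = 8.

8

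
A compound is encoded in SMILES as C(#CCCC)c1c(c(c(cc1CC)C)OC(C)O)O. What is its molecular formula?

Heavy atoms from the SMILES: 16 C, 3 O.
Implicit hydrogens by atom environment:
  5 × C (aromatic): no H
  4 × C: 3 H each → 12
  3 × C: 2 H each → 6
  2 × C: no H
  2 × O: 1 H each → 2
  1 × C (aromatic): 1 H
  1 × C: 1 H
  1 × O: no H
  Total hydrogens = 22.
Molecular formula: C16H22O3

C16H22O3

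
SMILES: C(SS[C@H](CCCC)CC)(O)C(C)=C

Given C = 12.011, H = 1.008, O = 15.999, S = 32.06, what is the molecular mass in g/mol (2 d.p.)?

234.42

Molecular formula: C11H22OS2.
M = 11×12.011 + 22×1.008 + 1×15.999 + 2×32.06 = 234.42 g/mol.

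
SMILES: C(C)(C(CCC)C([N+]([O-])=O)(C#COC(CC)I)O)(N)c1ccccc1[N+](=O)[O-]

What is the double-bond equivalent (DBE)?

8

Molecular formula from the SMILES: C18H24IN3O6.
DoU = (2C + 2 + N − H − X)/2 = (2·18 + 2 + 3 − 24 − 1)/2 = 16/2 = 8.
(Structurally: 1 ring(s) + 7 π bond(s) = 8.)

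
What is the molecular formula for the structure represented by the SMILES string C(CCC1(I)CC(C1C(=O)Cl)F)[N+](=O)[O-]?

Heavy atoms from the SMILES: 8 C, 1 Cl, 1 F, 1 I, 1 N, 3 O.
Implicit hydrogens by atom environment:
  4 × C: 2 H each → 8
  2 × C: 1 H each → 2
  2 × C: no H
  2 × O: no H
  1 × Cl: no H
  1 × F: no H
  1 × I: no H
  1 × N (charge +1): no H
  1 × O (charge -1): no H
  Total hydrogens = 10.
Molecular formula: C8H10ClFINO3

C8H10ClFINO3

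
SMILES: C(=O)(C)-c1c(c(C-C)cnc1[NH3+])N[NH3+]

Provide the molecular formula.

Heavy atoms from the SMILES: 9 C, 4 N, 1 O.
Implicit hydrogens by atom environment:
  4 × C (aromatic): no H
  2 × C: 3 H each → 6
  2 × N (charge +1): 3 H each → 6
  1 × C: 2 H
  1 × C (aromatic): 1 H
  1 × C: no H
  1 × N: 1 H
  1 × N (aromatic): no H
  1 × O: no H
  Total hydrogens = 16.
Net charge +2.
Molecular formula: [C9H16N4O]2+

[C9H16N4O]2+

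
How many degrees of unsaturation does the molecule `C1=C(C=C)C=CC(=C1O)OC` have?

5

Molecular formula from the SMILES: C9H10O2.
DoU = (2C + 2 + N − H − X)/2 = (2·9 + 2 + 0 − 10 − 0)/2 = 10/2 = 5.
(Structurally: 1 ring(s) + 4 π bond(s) = 5.)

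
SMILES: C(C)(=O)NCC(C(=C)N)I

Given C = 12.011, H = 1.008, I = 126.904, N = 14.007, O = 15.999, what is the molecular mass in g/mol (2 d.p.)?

Molecular formula: C6H11IN2O.
M = 6×12.011 + 11×1.008 + 1×126.904 + 2×14.007 + 1×15.999 = 254.07 g/mol.

254.07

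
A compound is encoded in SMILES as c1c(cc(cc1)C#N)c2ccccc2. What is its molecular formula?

C13H9N

Heavy atoms from the SMILES: 13 C, 1 N.
Implicit hydrogens by atom environment:
  9 × C (aromatic): 1 H each → 9
  3 × C (aromatic): no H
  1 × C: no H
  1 × N: no H
  Total hydrogens = 9.
Molecular formula: C13H9N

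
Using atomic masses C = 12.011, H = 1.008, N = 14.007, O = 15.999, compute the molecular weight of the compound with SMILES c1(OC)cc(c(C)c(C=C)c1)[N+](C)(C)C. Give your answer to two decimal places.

Molecular formula: C13H20NO+.
M = 13×12.011 + 20×1.008 + 1×14.007 + 1×15.999 = 206.31 g/mol.

206.31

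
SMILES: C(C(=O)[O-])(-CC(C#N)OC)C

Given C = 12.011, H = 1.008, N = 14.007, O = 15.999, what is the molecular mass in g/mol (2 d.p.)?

Molecular formula: C7H10NO3-.
M = 7×12.011 + 10×1.008 + 1×14.007 + 3×15.999 = 156.16 g/mol.

156.16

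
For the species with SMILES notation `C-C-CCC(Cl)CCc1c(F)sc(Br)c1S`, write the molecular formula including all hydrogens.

C11H15BrClFS2

Heavy atoms from the SMILES: 1 Br, 11 C, 1 Cl, 1 F, 2 S.
Implicit hydrogens by atom environment:
  5 × C: 2 H each → 10
  4 × C (aromatic): no H
  1 × Br: no H
  1 × C: 3 H
  1 × C: 1 H
  1 × Cl: no H
  1 × F: no H
  1 × S: 1 H
  1 × S (aromatic): no H
  Total hydrogens = 15.
Molecular formula: C11H15BrClFS2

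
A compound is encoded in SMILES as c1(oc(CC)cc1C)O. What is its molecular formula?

C7H10O2

Heavy atoms from the SMILES: 7 C, 2 O.
Implicit hydrogens by atom environment:
  3 × C (aromatic): no H
  2 × C: 3 H each → 6
  1 × C: 2 H
  1 × C (aromatic): 1 H
  1 × O: 1 H
  1 × O (aromatic): no H
  Total hydrogens = 10.
Molecular formula: C7H10O2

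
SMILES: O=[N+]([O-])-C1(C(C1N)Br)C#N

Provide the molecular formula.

Heavy atoms from the SMILES: 1 Br, 4 C, 3 N, 2 O.
Implicit hydrogens by atom environment:
  2 × C: 1 H each → 2
  2 × C: no H
  1 × Br: no H
  1 × N: 2 H
  1 × N (charge +1): no H
  1 × N: no H
  1 × O: no H
  1 × O (charge -1): no H
  Total hydrogens = 4.
Molecular formula: C4H4BrN3O2

C4H4BrN3O2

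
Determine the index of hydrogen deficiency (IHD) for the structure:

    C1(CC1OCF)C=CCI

Molecular formula from the SMILES: C7H10FIO.
DoU = (2C + 2 + N − H − X)/2 = (2·7 + 2 + 0 − 10 − 2)/2 = 4/2 = 2.
(Structurally: 1 ring(s) + 1 π bond(s) = 2.)

2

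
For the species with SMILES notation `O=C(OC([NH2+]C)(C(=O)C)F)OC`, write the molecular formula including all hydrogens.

C6H11FNO4+

Heavy atoms from the SMILES: 6 C, 1 F, 1 N, 4 O.
Implicit hydrogens by atom environment:
  4 × O: no H
  3 × C: 3 H each → 9
  3 × C: no H
  1 × F: no H
  1 × N (charge +1): 2 H
  Total hydrogens = 11.
Net charge +1.
Molecular formula: C6H11FNO4+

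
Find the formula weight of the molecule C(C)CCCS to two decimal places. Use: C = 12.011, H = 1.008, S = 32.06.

104.21

Molecular formula: C5H12S.
M = 5×12.011 + 12×1.008 + 1×32.06 = 104.21 g/mol.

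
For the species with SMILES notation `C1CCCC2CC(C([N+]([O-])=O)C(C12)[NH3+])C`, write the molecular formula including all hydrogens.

Heavy atoms from the SMILES: 11 C, 2 N, 2 O.
Implicit hydrogens by atom environment:
  5 × C: 2 H each → 10
  5 × C: 1 H each → 5
  1 × C: 3 H
  1 × N (charge +1): 3 H
  1 × N (charge +1): no H
  1 × O: no H
  1 × O (charge -1): no H
  Total hydrogens = 21.
Net charge +1.
Molecular formula: C11H21N2O2+

C11H21N2O2+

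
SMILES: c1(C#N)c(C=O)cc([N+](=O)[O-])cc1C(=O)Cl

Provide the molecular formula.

C9H3ClN2O4

Heavy atoms from the SMILES: 9 C, 1 Cl, 2 N, 4 O.
Implicit hydrogens by atom environment:
  4 × C (aromatic): no H
  3 × O: no H
  2 × C (aromatic): 1 H each → 2
  2 × C: no H
  1 × C: 1 H
  1 × Cl: no H
  1 × N: no H
  1 × N (charge +1): no H
  1 × O (charge -1): no H
  Total hydrogens = 3.
Molecular formula: C9H3ClN2O4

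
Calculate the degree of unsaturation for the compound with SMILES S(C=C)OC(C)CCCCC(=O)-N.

Molecular formula from the SMILES: C9H17NO2S.
DoU = (2C + 2 + N − H − X)/2 = (2·9 + 2 + 1 − 17 − 0)/2 = 4/2 = 2.
(Structurally: 0 ring(s) + 2 π bond(s) = 2.)

2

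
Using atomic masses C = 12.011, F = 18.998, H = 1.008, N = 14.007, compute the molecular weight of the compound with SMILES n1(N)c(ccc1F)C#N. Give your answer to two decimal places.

125.11

Molecular formula: C5H4FN3.
M = 5×12.011 + 1×18.998 + 4×1.008 + 3×14.007 = 125.11 g/mol.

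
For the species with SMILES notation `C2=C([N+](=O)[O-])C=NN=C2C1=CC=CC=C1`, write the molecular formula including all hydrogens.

Heavy atoms from the SMILES: 10 C, 3 N, 2 O.
Implicit hydrogens by atom environment:
  7 × C (aromatic): 1 H each → 7
  3 × C (aromatic): no H
  2 × N (aromatic): no H
  1 × N (charge +1): no H
  1 × O: no H
  1 × O (charge -1): no H
  Total hydrogens = 7.
Molecular formula: C10H7N3O2

C10H7N3O2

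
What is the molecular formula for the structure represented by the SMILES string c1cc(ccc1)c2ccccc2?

Heavy atoms from the SMILES: 12 C.
Implicit hydrogens by atom environment:
  10 × C (aromatic): 1 H each → 10
  2 × C (aromatic): no H
  Total hydrogens = 10.
Molecular formula: C12H10

C12H10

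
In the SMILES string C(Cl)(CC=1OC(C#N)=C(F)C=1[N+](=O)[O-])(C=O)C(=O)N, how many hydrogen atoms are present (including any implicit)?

Hydrogens are implicit in SMILES; fill each atom to its normal valence:
  4 × C (aromatic): no H
  3 × C: no H
  3 × O: no H
  1 × C: 2 H
  1 × C: 1 H
  1 × Cl: no H
  1 × F: no H
  1 × N: 2 H
  1 × N: no H
  1 × N (charge +1): no H
  1 × O (aromatic): no H
  1 × O (charge -1): no H
  Total hydrogens = 5.

5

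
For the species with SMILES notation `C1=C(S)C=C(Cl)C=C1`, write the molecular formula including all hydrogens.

C6H5ClS

Heavy atoms from the SMILES: 6 C, 1 Cl, 1 S.
Implicit hydrogens by atom environment:
  4 × C (aromatic): 1 H each → 4
  2 × C (aromatic): no H
  1 × Cl: no H
  1 × S: 1 H
  Total hydrogens = 5.
Molecular formula: C6H5ClS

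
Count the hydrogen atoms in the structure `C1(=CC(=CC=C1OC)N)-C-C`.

13

Hydrogens are implicit in SMILES; fill each atom to its normal valence:
  3 × C (aromatic): 1 H each → 3
  3 × C (aromatic): no H
  2 × C: 3 H each → 6
  1 × C: 2 H
  1 × N: 2 H
  1 × O: no H
  Total hydrogens = 13.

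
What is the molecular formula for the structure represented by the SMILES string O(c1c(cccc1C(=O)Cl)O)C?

C8H7ClO3

Heavy atoms from the SMILES: 8 C, 1 Cl, 3 O.
Implicit hydrogens by atom environment:
  3 × C (aromatic): 1 H each → 3
  3 × C (aromatic): no H
  2 × O: no H
  1 × C: 3 H
  1 × C: no H
  1 × Cl: no H
  1 × O: 1 H
  Total hydrogens = 7.
Molecular formula: C8H7ClO3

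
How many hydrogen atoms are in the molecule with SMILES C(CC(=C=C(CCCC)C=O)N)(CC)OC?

Hydrogens are implicit in SMILES; fill each atom to its normal valence:
  5 × C: 2 H each → 10
  3 × C: 3 H each → 9
  3 × C: no H
  2 × C: 1 H each → 2
  2 × O: no H
  1 × N: 2 H
  Total hydrogens = 23.

23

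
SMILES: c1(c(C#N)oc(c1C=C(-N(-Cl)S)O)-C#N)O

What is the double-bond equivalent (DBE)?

Molecular formula from the SMILES: C8H4ClN3O3S.
DoU = (2C + 2 + N − H − X)/2 = (2·8 + 2 + 3 − 4 − 1)/2 = 16/2 = 8.
(Structurally: 1 ring(s) + 7 π bond(s) = 8.)

8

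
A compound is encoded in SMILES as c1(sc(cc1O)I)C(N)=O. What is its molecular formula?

Heavy atoms from the SMILES: 5 C, 1 I, 1 N, 2 O, 1 S.
Implicit hydrogens by atom environment:
  3 × C (aromatic): no H
  1 × C (aromatic): 1 H
  1 × C: no H
  1 × I: no H
  1 × N: 2 H
  1 × O: 1 H
  1 × O: no H
  1 × S (aromatic): no H
  Total hydrogens = 4.
Molecular formula: C5H4INO2S

C5H4INO2S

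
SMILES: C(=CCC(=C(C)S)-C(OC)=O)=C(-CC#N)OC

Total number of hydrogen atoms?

15

Hydrogens are implicit in SMILES; fill each atom to its normal valence:
  6 × C: no H
  3 × C: 3 H each → 9
  3 × O: no H
  2 × C: 2 H each → 4
  1 × C: 1 H
  1 × N: no H
  1 × S: 1 H
  Total hydrogens = 15.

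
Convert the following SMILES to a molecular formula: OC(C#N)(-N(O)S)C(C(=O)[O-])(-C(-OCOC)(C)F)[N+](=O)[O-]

C8H11FN3O8S-

Heavy atoms from the SMILES: 8 C, 1 F, 3 N, 8 O, 1 S.
Implicit hydrogens by atom environment:
  5 × C: no H
  4 × O: no H
  2 × C: 3 H each → 6
  2 × N: no H
  2 × O: 1 H each → 2
  2 × O (charge -1): no H
  1 × C: 2 H
  1 × F: no H
  1 × N (charge +1): no H
  1 × S: 1 H
  Total hydrogens = 11.
Net charge -1.
Molecular formula: C8H11FN3O8S-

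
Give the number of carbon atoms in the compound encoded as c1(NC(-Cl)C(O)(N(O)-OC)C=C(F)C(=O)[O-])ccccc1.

12

The symbol for carbon appears 12 times in the SMILES. Lowercase c denotes aromatic carbon and counts toward C.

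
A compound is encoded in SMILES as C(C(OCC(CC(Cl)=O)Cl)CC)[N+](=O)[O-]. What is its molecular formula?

C8H13Cl2NO4

Heavy atoms from the SMILES: 8 C, 2 Cl, 1 N, 4 O.
Implicit hydrogens by atom environment:
  4 × C: 2 H each → 8
  3 × O: no H
  2 × C: 1 H each → 2
  2 × Cl: no H
  1 × C: 3 H
  1 × C: no H
  1 × N (charge +1): no H
  1 × O (charge -1): no H
  Total hydrogens = 13.
Molecular formula: C8H13Cl2NO4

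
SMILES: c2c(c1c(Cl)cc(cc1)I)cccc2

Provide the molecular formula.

Heavy atoms from the SMILES: 12 C, 1 Cl, 1 I.
Implicit hydrogens by atom environment:
  8 × C (aromatic): 1 H each → 8
  4 × C (aromatic): no H
  1 × Cl: no H
  1 × I: no H
  Total hydrogens = 8.
Molecular formula: C12H8ClI

C12H8ClI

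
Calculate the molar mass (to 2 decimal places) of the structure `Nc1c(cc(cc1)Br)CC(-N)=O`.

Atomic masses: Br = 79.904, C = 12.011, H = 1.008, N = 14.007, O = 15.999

Molecular formula: C8H9BrN2O.
M = 1×79.904 + 8×12.011 + 9×1.008 + 2×14.007 + 1×15.999 = 229.08 g/mol.

229.08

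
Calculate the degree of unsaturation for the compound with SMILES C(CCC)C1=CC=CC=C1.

4

Molecular formula from the SMILES: C10H14.
DoU = (2C + 2 + N − H − X)/2 = (2·10 + 2 + 0 − 14 − 0)/2 = 8/2 = 4.
(Structurally: 1 ring(s) + 3 π bond(s) = 4.)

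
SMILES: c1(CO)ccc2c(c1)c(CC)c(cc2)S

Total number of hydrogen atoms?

14

Hydrogens are implicit in SMILES; fill each atom to its normal valence:
  5 × C (aromatic): 1 H each → 5
  5 × C (aromatic): no H
  2 × C: 2 H each → 4
  1 × C: 3 H
  1 × O: 1 H
  1 × S: 1 H
  Total hydrogens = 14.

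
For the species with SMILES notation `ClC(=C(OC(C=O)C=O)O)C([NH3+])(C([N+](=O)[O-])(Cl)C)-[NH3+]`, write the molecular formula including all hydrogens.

Heavy atoms from the SMILES: 8 C, 2 Cl, 3 N, 6 O.
Implicit hydrogens by atom environment:
  4 × C: no H
  4 × O: no H
  3 × C: 1 H each → 3
  2 × Cl: no H
  2 × N (charge +1): 3 H each → 6
  1 × C: 3 H
  1 × N (charge +1): no H
  1 × O: 1 H
  1 × O (charge -1): no H
  Total hydrogens = 13.
Net charge +2.
Molecular formula: [C8H13Cl2N3O6]2+

[C8H13Cl2N3O6]2+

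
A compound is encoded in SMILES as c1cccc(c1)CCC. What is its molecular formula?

C9H12

Heavy atoms from the SMILES: 9 C.
Implicit hydrogens by atom environment:
  5 × C (aromatic): 1 H each → 5
  2 × C: 2 H each → 4
  1 × C: 3 H
  1 × C (aromatic): no H
  Total hydrogens = 12.
Molecular formula: C9H12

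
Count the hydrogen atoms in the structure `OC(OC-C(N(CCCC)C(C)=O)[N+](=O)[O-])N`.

Hydrogens are implicit in SMILES; fill each atom to its normal valence:
  4 × C: 2 H each → 8
  3 × O: no H
  2 × C: 3 H each → 6
  2 × C: 1 H each → 2
  1 × C: no H
  1 × N: 2 H
  1 × N: no H
  1 × N (charge +1): no H
  1 × O: 1 H
  1 × O (charge -1): no H
  Total hydrogens = 19.

19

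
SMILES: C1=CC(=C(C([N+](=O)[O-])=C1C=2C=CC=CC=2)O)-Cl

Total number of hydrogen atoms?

8

Hydrogens are implicit in SMILES; fill each atom to its normal valence:
  7 × C (aromatic): 1 H each → 7
  5 × C (aromatic): no H
  1 × Cl: no H
  1 × N (charge +1): no H
  1 × O: 1 H
  1 × O: no H
  1 × O (charge -1): no H
  Total hydrogens = 8.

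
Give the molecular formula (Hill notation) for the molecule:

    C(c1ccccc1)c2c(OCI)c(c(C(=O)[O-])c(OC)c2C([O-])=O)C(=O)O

Heavy atoms from the SMILES: 18 C, 1 I, 8 O.
Implicit hydrogens by atom environment:
  7 × C (aromatic): no H
  5 × C (aromatic): 1 H each → 5
  5 × O: no H
  3 × C: no H
  2 × C: 2 H each → 4
  2 × O (charge -1): no H
  1 × C: 3 H
  1 × I: no H
  1 × O: 1 H
  Total hydrogens = 13.
Net charge -2.
Molecular formula: [C18H13IO8]2-

[C18H13IO8]2-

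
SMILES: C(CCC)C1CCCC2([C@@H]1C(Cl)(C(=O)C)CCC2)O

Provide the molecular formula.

Heavy atoms from the SMILES: 16 C, 1 Cl, 2 O.
Implicit hydrogens by atom environment:
  9 × C: 2 H each → 18
  3 × C: no H
  2 × C: 3 H each → 6
  2 × C: 1 H each → 2
  1 × Cl: no H
  1 × O: 1 H
  1 × O: no H
  Total hydrogens = 27.
Molecular formula: C16H27ClO2

C16H27ClO2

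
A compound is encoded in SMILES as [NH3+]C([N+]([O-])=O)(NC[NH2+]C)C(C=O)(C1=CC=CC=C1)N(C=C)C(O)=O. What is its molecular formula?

Heavy atoms from the SMILES: 14 C, 5 N, 5 O.
Implicit hydrogens by atom environment:
  5 × C (aromatic): 1 H each → 5
  3 × C: no H
  3 × O: no H
  2 × C: 2 H each → 4
  2 × C: 1 H each → 2
  1 × C: 3 H
  1 × C (aromatic): no H
  1 × N (charge +1): 3 H
  1 × N (charge +1): 2 H
  1 × N: 1 H
  1 × N: no H
  1 × N (charge +1): no H
  1 × O: 1 H
  1 × O (charge -1): no H
  Total hydrogens = 21.
Net charge +2.
Molecular formula: [C14H21N5O5]2+

[C14H21N5O5]2+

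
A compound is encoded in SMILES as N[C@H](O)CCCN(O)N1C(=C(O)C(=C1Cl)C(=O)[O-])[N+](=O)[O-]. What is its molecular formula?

Heavy atoms from the SMILES: 9 C, 1 Cl, 4 N, 7 O.
Implicit hydrogens by atom environment:
  4 × C (aromatic): no H
  3 × C: 2 H each → 6
  3 × O: 1 H each → 3
  2 × O: no H
  2 × O (charge -1): no H
  1 × C: 1 H
  1 × C: no H
  1 × Cl: no H
  1 × N: 2 H
  1 × N (aromatic): no H
  1 × N (charge +1): no H
  1 × N: no H
  Total hydrogens = 12.
Net charge -1.
Molecular formula: C9H12ClN4O7-

C9H12ClN4O7-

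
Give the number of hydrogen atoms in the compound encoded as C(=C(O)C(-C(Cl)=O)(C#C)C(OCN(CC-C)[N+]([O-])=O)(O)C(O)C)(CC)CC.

Hydrogens are implicit in SMILES; fill each atom to its normal valence:
  6 × C: no H
  5 × C: 2 H each → 10
  4 × C: 3 H each → 12
  3 × O: 1 H each → 3
  3 × O: no H
  2 × C: 1 H each → 2
  1 × Cl: no H
  1 × N: no H
  1 × N (charge +1): no H
  1 × O (charge -1): no H
  Total hydrogens = 27.

27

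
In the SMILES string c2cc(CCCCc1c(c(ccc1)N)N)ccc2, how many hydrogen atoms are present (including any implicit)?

Hydrogens are implicit in SMILES; fill each atom to its normal valence:
  8 × C (aromatic): 1 H each → 8
  4 × C: 2 H each → 8
  4 × C (aromatic): no H
  2 × N: 2 H each → 4
  Total hydrogens = 20.

20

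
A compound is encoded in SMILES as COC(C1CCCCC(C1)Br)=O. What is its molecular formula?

C9H15BrO2

Heavy atoms from the SMILES: 1 Br, 9 C, 2 O.
Implicit hydrogens by atom environment:
  5 × C: 2 H each → 10
  2 × C: 1 H each → 2
  2 × O: no H
  1 × Br: no H
  1 × C: 3 H
  1 × C: no H
  Total hydrogens = 15.
Molecular formula: C9H15BrO2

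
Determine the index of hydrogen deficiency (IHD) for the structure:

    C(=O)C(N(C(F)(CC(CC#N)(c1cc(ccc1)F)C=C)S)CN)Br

8

Molecular formula from the SMILES: C16H18BrF2N3OS.
DoU = (2C + 2 + N − H − X)/2 = (2·16 + 2 + 3 − 18 − 3)/2 = 16/2 = 8.
(Structurally: 1 ring(s) + 7 π bond(s) = 8.)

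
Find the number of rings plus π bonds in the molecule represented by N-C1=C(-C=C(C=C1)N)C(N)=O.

Molecular formula from the SMILES: C7H9N3O.
DoU = (2C + 2 + N − H − X)/2 = (2·7 + 2 + 3 − 9 − 0)/2 = 10/2 = 5.
(Structurally: 1 ring(s) + 4 π bond(s) = 5.)

5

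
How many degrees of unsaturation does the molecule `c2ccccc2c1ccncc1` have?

Molecular formula from the SMILES: C11H9N.
DoU = (2C + 2 + N − H − X)/2 = (2·11 + 2 + 1 − 9 − 0)/2 = 16/2 = 8.
(Structurally: 2 ring(s) + 6 π bond(s) = 8.)

8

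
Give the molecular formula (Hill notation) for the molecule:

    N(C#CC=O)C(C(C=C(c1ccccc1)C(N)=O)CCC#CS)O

C18H18N2O3S

Heavy atoms from the SMILES: 18 C, 2 N, 3 O, 1 S.
Implicit hydrogens by atom environment:
  6 × C: no H
  5 × C (aromatic): 1 H each → 5
  4 × C: 1 H each → 4
  2 × C: 2 H each → 4
  2 × O: no H
  1 × C (aromatic): no H
  1 × N: 2 H
  1 × N: 1 H
  1 × O: 1 H
  1 × S: 1 H
  Total hydrogens = 18.
Molecular formula: C18H18N2O3S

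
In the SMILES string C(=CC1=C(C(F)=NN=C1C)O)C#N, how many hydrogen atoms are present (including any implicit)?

6

Hydrogens are implicit in SMILES; fill each atom to its normal valence:
  4 × C (aromatic): no H
  2 × C: 1 H each → 2
  2 × N (aromatic): no H
  1 × C: 3 H
  1 × C: no H
  1 × F: no H
  1 × N: no H
  1 × O: 1 H
  Total hydrogens = 6.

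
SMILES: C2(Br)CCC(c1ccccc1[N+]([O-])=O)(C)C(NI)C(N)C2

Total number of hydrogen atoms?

19

Hydrogens are implicit in SMILES; fill each atom to its normal valence:
  4 × C (aromatic): 1 H each → 4
  3 × C: 2 H each → 6
  3 × C: 1 H each → 3
  2 × C (aromatic): no H
  1 × Br: no H
  1 × C: 3 H
  1 × C: no H
  1 × I: no H
  1 × N: 2 H
  1 × N: 1 H
  1 × N (charge +1): no H
  1 × O: no H
  1 × O (charge -1): no H
  Total hydrogens = 19.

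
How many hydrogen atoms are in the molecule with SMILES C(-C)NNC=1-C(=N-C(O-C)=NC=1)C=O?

Hydrogens are implicit in SMILES; fill each atom to its normal valence:
  3 × C (aromatic): no H
  2 × C: 3 H each → 6
  2 × N: 1 H each → 2
  2 × N (aromatic): no H
  2 × O: no H
  1 × C: 2 H
  1 × C (aromatic): 1 H
  1 × C: 1 H
  Total hydrogens = 12.

12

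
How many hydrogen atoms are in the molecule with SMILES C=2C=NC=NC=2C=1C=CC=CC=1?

8

Hydrogens are implicit in SMILES; fill each atom to its normal valence:
  8 × C (aromatic): 1 H each → 8
  2 × C (aromatic): no H
  2 × N (aromatic): no H
  Total hydrogens = 8.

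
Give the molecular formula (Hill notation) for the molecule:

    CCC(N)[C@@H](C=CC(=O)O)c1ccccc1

Heavy atoms from the SMILES: 13 C, 1 N, 2 O.
Implicit hydrogens by atom environment:
  5 × C (aromatic): 1 H each → 5
  4 × C: 1 H each → 4
  1 × C: 3 H
  1 × C: 2 H
  1 × C: no H
  1 × C (aromatic): no H
  1 × N: 2 H
  1 × O: 1 H
  1 × O: no H
  Total hydrogens = 17.
Molecular formula: C13H17NO2

C13H17NO2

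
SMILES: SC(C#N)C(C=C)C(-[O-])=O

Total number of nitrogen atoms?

1

The symbol for nitrogen appears 1 time in the SMILES.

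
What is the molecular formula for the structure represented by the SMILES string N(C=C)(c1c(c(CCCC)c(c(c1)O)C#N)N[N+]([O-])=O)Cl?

C13H15ClN4O3

Heavy atoms from the SMILES: 13 C, 1 Cl, 4 N, 3 O.
Implicit hydrogens by atom environment:
  5 × C (aromatic): no H
  4 × C: 2 H each → 8
  2 × N: no H
  1 × C: 3 H
  1 × C (aromatic): 1 H
  1 × C: 1 H
  1 × C: no H
  1 × Cl: no H
  1 × N: 1 H
  1 × N (charge +1): no H
  1 × O: 1 H
  1 × O: no H
  1 × O (charge -1): no H
  Total hydrogens = 15.
Molecular formula: C13H15ClN4O3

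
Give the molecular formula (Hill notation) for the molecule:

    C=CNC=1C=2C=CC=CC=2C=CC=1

C12H11N

Heavy atoms from the SMILES: 12 C, 1 N.
Implicit hydrogens by atom environment:
  7 × C (aromatic): 1 H each → 7
  3 × C (aromatic): no H
  1 × C: 2 H
  1 × C: 1 H
  1 × N: 1 H
  Total hydrogens = 11.
Molecular formula: C12H11N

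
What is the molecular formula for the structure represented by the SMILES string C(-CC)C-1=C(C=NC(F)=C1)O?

Heavy atoms from the SMILES: 8 C, 1 F, 1 N, 1 O.
Implicit hydrogens by atom environment:
  3 × C (aromatic): no H
  2 × C: 2 H each → 4
  2 × C (aromatic): 1 H each → 2
  1 × C: 3 H
  1 × F: no H
  1 × N (aromatic): no H
  1 × O: 1 H
  Total hydrogens = 10.
Molecular formula: C8H10FNO

C8H10FNO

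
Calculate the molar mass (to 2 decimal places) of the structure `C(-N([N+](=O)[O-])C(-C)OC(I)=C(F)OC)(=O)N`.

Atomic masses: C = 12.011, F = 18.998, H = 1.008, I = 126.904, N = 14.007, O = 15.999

Molecular formula: C6H9FIN3O5.
M = 6×12.011 + 1×18.998 + 9×1.008 + 1×126.904 + 3×14.007 + 5×15.999 = 349.06 g/mol.

349.06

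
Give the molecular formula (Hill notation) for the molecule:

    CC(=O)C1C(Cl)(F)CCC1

Heavy atoms from the SMILES: 7 C, 1 Cl, 1 F, 1 O.
Implicit hydrogens by atom environment:
  3 × C: 2 H each → 6
  2 × C: no H
  1 × C: 3 H
  1 × C: 1 H
  1 × Cl: no H
  1 × F: no H
  1 × O: no H
  Total hydrogens = 10.
Molecular formula: C7H10ClFO

C7H10ClFO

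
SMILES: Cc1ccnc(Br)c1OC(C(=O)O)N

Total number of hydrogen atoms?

Hydrogens are implicit in SMILES; fill each atom to its normal valence:
  3 × C (aromatic): no H
  2 × C (aromatic): 1 H each → 2
  2 × O: no H
  1 × Br: no H
  1 × C: 3 H
  1 × C: 1 H
  1 × C: no H
  1 × N: 2 H
  1 × N (aromatic): no H
  1 × O: 1 H
  Total hydrogens = 9.

9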